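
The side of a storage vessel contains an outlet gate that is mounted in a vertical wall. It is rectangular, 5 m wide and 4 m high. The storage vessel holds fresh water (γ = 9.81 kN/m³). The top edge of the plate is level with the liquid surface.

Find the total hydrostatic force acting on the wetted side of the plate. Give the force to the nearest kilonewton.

γ = 9.81 kN/m³.
The centroid lies 4/2 = 2 m below the top edge, so the centroid depth is h_c = 2 m.
A = 5 × 4 = 20 m².
Resultant F = γ·h_c·A = 9.81 × 2 × 20 = 392.4 kN.

F ≈ 392 kN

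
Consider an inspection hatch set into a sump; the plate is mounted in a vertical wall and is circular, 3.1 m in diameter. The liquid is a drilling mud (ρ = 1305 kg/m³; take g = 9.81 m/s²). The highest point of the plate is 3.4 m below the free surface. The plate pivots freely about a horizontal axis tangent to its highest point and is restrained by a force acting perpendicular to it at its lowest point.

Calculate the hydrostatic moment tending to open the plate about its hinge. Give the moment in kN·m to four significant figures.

M ≈ 799.4 kN·m

γ = ρg = 1305 × 9.81 / 1000 = 12.80205 kN/m³.
The centroid is at the centre, 1.55 m below the top of the plate, so the centroid depth is h_c = 3.4 + 1.55 = 4.95 m.
A = π(1.55)² = 7.54768 m².
Resultant F = γ·h_c·A = 12.80205 × 4.95 × 7.54768 = 478.298 kN.
I_c = πr⁴/4 = π × 1.55⁴/4 = 4.53332 m⁴.
Centre of pressure: y_p = y_c + I_c/(y_c·A) = 4.95 + 4.53332/(4.95 × 7.54768) = 4.95 + 0.121338 = 5.07134 m along the plane.
The resultant acts 1.55 + 0.121338 = 1.67134 m (along the plate) below the hinge at the top edge, so the moment about the hinge is M = F × 1.67134 = 478.298 × 1.67134 = 799.399 kN·m.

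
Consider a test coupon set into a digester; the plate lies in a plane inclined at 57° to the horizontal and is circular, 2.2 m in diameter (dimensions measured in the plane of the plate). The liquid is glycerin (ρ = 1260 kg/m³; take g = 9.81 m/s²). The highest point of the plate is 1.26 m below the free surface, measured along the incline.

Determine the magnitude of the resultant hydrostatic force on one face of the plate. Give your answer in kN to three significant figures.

F ≈ 93.0 kN

γ = ρg = 1260 × 9.81 / 1000 = 12.3606 kN/m³.
Let θ = 57° be the plate's angle to the horizontal; measure y along the incline from where the plane meets the free surface. Vertical depth h = y·sinθ with sinθ = 0.838671.
The centroid is at the centre, 1.1 m below the top of the plate, so y_c = 1.26 + 1.1 = 2.36 m and h_c = 2.36 × 0.838671 = 1.97926 m.
A = π(1.1)² = 3.80133 m².
Resultant F = γ·h_c·A = 12.3606 × 1.97926 × 3.80133 = 92.9989 kN.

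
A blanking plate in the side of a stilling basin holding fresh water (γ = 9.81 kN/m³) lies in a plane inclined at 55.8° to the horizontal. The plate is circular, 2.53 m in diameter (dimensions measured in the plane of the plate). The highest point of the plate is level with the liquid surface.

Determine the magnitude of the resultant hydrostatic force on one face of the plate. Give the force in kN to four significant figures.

F ≈ 51.60 kN

γ = 9.81 kN/m³.
Let θ = 55.8° be the plate's angle to the horizontal; measure y along the incline from where the plane meets the free surface. Vertical depth h = y·sinθ with sinθ = 0.827081.
The centroid is at the centre, 1.265 m below the top of the plate, so y_c = 1.265 m and h_c = 1.265 × 0.827081 = 1.04626 m.
A = π(1.265)² = 5.02726 m².
Resultant F = γ·h_c·A = 9.81 × 1.04626 × 5.02726 = 51.5988 kN.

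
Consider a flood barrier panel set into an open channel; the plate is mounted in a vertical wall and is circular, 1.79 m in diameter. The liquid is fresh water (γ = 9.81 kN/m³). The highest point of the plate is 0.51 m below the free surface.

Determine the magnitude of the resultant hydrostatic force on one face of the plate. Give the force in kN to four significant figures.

F ≈ 34.68 kN

γ = 9.81 kN/m³.
The centroid is at the centre, 0.895 m below the top of the plate, so the centroid depth is h_c = 0.51 + 0.895 = 1.405 m.
A = π(0.895)² = 2.51649 m².
Resultant F = γ·h_c·A = 9.81 × 1.405 × 2.51649 = 34.6849 kN.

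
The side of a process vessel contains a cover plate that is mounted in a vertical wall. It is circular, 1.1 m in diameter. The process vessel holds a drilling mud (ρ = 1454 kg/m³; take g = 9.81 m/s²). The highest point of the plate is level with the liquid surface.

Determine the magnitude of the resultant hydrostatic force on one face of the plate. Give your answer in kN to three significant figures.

F ≈ 7.46 kN

γ = ρg = 1454 × 9.81 / 1000 = 14.26374 kN/m³.
The centroid is at the centre, 0.55 m below the top of the plate, so the centroid depth is h_c = 0.55 m.
A = π(0.55)² = 0.950332 m².
Resultant F = γ·h_c·A = 14.26374 × 0.55 × 0.950332 = 7.45541 kN.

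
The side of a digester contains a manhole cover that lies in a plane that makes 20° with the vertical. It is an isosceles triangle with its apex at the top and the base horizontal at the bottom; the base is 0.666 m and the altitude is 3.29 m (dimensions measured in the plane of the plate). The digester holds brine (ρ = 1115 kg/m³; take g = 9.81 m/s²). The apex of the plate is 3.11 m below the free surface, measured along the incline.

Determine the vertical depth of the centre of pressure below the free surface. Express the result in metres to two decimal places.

h_p = 5.09 m

γ = ρg = 1115 × 9.81 / 1000 = 10.93815 kN/m³.
The plate makes 20° with the vertical, i.e. θ = 90° − 20° = 70° to the horizontal. Measuring y along the incline from the free-surface line, vertical depth h = y·sinθ with sinθ = 0.939693.
With the apex up, the centroid sits 2h/3 = 2 × 3.29/3 = 2.19333 m below the apex, so y_c = 3.11 + 2.19333 = 5.30333 m and h_c = 5.30333 × 0.939693 = 4.9835 m.
A = ½ × 0.666 × 3.29 = 1.09557 m².
Resultant F = γ·h_c·A = 10.93815 × 4.9835 × 1.09557 = 59.7198 kN.
I_c = b·h³/36 = 0.666 × 3.29³/36 = 0.658809 m⁴.
Centre of pressure: y_p = y_c + I_c/(y_c·A) = 5.30333 + 0.658809/(5.30333 × 1.09557) = 5.30333 + 0.113389 = 5.41672 m along the plane.
Vertically, h_p = y_p·sinθ = 5.41672 × 0.939693 = 5.09005 m.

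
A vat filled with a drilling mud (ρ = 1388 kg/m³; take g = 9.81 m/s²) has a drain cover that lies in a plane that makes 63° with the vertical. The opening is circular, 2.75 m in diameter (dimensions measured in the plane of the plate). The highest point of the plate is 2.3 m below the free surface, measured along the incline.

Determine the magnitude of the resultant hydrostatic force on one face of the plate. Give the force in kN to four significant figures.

F ≈ 134.9 kN

γ = ρg = 1388 × 9.81 / 1000 = 13.61628 kN/m³.
The plate makes 63° with the vertical, i.e. θ = 90° − 63° = 27° to the horizontal. Measuring y along the incline from the free-surface line, vertical depth h = y·sinθ with sinθ = 0.453990.
The centroid is at the centre, 1.375 m below the top of the plate, so y_c = 2.3 + 1.375 = 3.675 m and h_c = 3.675 × 0.453990 = 1.66841 m.
A = π(1.375)² = 5.93957 m².
Resultant F = γ·h_c·A = 13.61628 × 1.66841 × 5.93957 = 134.932 kN.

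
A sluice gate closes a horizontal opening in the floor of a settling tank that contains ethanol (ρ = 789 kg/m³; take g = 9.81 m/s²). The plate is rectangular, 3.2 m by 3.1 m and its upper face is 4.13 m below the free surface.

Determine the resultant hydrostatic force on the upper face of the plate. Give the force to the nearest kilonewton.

F ≈ 317 kN

γ = ρg = 789 × 9.81 / 1000 = 7.74009 kN/m³.
The plate is horizontal, so pressure is uniform at p = γ·h = 7.74009 × 4.13 = 31.9666 kN/m².
A = 3.2 × 3.1 = 9.92 m².
F = p·A = 31.9666 × 9.92 = 317.109 kN.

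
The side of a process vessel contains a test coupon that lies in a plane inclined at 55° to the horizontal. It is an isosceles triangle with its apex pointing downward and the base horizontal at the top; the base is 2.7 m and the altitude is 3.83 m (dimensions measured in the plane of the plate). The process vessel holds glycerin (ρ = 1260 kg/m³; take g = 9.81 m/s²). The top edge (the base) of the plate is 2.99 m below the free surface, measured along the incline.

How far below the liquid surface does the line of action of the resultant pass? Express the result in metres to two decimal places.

h_p = 3.65 m

γ = ρg = 1260 × 9.81 / 1000 = 12.3606 kN/m³.
Let θ = 55° be the plate's angle to the horizontal; measure y along the incline from where the plane meets the free surface. Vertical depth h = y·sinθ with sinθ = 0.819152.
With the apex down, the centroid sits h/3 = 3.83/3 = 1.27667 m below the base (the top edge), so y_c = 2.99 + 1.27667 = 4.26667 m and h_c = 4.26667 × 0.819152 = 3.49505 m.
A = ½ × 2.7 × 3.83 = 5.1705 m².
Resultant F = γ·h_c·A = 12.3606 × 3.49505 × 5.1705 = 223.37 kN.
I_c = b·h³/36 = 2.7 × 3.83³/36 = 4.21364 m⁴.
Centre of pressure: y_p = y_c + I_c/(y_c·A) = 4.26667 + 4.21364/(4.26667 × 5.1705) = 4.26667 + 0.191001 = 4.45767 m along the plane.
Vertically, h_p = y_p·sinθ = 4.45767 × 0.819152 = 3.65151 m.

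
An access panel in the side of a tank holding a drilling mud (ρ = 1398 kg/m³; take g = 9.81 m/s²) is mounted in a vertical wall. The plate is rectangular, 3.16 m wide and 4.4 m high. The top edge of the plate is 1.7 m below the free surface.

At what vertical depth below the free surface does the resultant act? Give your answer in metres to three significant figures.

h_p = 4.31 m

γ = ρg = 1398 × 9.81 / 1000 = 13.71438 kN/m³.
The centroid lies 4.4/2 = 2.2 m below the top edge, so the centroid depth is h_c = 1.7 + 2.2 = 3.9 m.
A = 3.16 × 4.4 = 13.904 m².
Resultant F = γ·h_c·A = 13.71438 × 3.9 × 13.904 = 743.67 kN.
I_c = b·h³/12 = 3.16 × 4.4³/12 = 22.4318 m⁴.
Centre of pressure: y_p = y_c + I_c/(y_c·A) = 3.9 + 22.4318/(3.9 × 13.904) = 3.9 + 0.413675 = 4.31367 m along the plane.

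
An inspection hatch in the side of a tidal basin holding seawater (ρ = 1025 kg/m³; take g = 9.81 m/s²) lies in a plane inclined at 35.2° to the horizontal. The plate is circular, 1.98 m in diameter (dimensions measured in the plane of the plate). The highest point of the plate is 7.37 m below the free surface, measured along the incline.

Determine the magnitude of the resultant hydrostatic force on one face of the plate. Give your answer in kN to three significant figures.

F ≈ 149 kN

γ = ρg = 1025 × 9.81 / 1000 = 10.05525 kN/m³.
Let θ = 35.2° be the plate's angle to the horizontal; measure y along the incline from where the plane meets the free surface. Vertical depth h = y·sinθ with sinθ = 0.576432.
The centroid is at the centre, 0.99 m below the top of the plate, so y_c = 7.37 + 0.99 = 8.36 m and h_c = 8.36 × 0.576432 = 4.81897 m.
A = π(0.99)² = 3.07907 m².
Resultant F = γ·h_c·A = 10.05525 × 4.81897 × 3.07907 = 149.199 kN.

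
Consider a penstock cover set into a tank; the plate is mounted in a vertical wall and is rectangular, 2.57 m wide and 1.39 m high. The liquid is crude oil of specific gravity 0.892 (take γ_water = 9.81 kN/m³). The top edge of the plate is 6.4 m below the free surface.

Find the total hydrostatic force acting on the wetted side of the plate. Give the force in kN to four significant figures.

γ = 0.892 × 9.81 = 8.75052 kN/m³.
The centroid lies 1.39/2 = 0.695 m below the top edge, so the centroid depth is h_c = 6.4 + 0.695 = 7.095 m.
A = 2.57 × 1.39 = 3.5723 m².
Resultant F = γ·h_c·A = 8.75052 × 7.095 × 3.5723 = 221.786 kN.

F ≈ 221.8 kN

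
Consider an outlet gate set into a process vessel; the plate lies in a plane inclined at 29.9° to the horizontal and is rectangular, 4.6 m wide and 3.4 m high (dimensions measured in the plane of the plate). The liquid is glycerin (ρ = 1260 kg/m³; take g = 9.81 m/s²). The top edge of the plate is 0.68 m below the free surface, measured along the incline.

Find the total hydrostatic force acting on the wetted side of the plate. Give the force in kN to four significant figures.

γ = ρg = 1260 × 9.81 / 1000 = 12.3606 kN/m³.
Let θ = 29.9° be the plate's angle to the horizontal; measure y along the incline from where the plane meets the free surface. Vertical depth h = y·sinθ with sinθ = 0.498488.
The centroid lies 3.4/2 = 1.7 m below the top edge, so y_c = 0.68 + 1.7 = 2.38 m and h_c = 2.38 × 0.498488 = 1.1864 m.
A = 4.6 × 3.4 = 15.64 m².
Resultant F = γ·h_c·A = 12.3606 × 1.1864 × 15.64 = 229.355 kN.

F ≈ 229.4 kN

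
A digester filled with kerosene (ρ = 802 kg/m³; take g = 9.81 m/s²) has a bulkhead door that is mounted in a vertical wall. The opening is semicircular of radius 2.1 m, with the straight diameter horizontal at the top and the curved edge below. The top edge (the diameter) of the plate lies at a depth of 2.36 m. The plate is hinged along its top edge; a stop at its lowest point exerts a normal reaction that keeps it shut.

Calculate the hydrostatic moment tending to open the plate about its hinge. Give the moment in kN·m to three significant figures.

γ = ρg = 802 × 9.81 / 1000 = 7.86762 kN/m³.
The centroid of a semicircle lies 4r/(3π) = 0.891268 m from the diameter, here below the top edge, so the centroid depth is h_c = 2.36 + 0.891268 = 3.25127 m.
A = πr²/2 = π × 2.1²/2 = 6.92721 m².
Resultant F = γ·h_c·A = 7.86762 × 3.25127 × 6.92721 = 177.196 kN.
I_c = (π/8 − 8/(9π))·r⁴ = 0.109757 × 2.1⁴ = 2.13457 m⁴.
Centre of pressure: y_p = y_c + I_c/(y_c·A) = 3.25127 + 2.13457/(3.25127 × 6.92721) = 3.25127 + 0.0947761 = 3.34605 m along the plane.
The resultant acts 0.891268 + 0.0947761 = 0.986044 m (along the plate) below the hinge at the top edge, so the moment about the hinge is M = F × 0.986044 = 177.196 × 0.986044 = 174.723 kN·m.

M ≈ 175 kN·m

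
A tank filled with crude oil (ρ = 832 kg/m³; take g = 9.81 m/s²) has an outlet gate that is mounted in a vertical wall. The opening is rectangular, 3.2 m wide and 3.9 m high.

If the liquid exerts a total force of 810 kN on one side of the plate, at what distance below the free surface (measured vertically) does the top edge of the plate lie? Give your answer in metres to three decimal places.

d_top ≈ 6.002 m

γ = ρg = 832 × 9.81 / 1000 = 8.16192 kN/m³.
A = 3.2 × 3.9 = 12.48 m².
From F = γ·h_c·A, the centroid depth is h_c = 810/(8.16192 × 12.48) = 7.95203 m.
The centroid lies 3.9/2 = 1.95 m below the top edge, so the top edge sits at h_top = 7.95203 − 1.95 = 6.00203 m below the surface.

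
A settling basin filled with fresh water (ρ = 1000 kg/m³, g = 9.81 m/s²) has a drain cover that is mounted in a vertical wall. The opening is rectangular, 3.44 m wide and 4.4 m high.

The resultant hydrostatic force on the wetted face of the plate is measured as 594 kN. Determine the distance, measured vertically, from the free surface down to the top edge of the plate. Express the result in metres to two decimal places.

γ = ρg = 1000 × 9.81 = 9810 N/m³ = 9.81 kN/m³.
A = 3.44 × 4.4 = 15.136 m².
From F = γ·h_c·A, the centroid depth is h_c = 594/(9.81 × 15.136) = 4.00043 m.
The centroid lies 4.4/2 = 2.2 m below the top edge, so the top edge sits at h_top = 4.00043 − 2.2 = 1.80043 m below the surface.

d_top ≈ 1.80 m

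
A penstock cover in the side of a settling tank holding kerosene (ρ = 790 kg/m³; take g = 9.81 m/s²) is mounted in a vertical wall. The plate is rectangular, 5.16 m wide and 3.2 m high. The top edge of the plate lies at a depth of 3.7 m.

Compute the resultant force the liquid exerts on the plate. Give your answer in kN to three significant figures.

F ≈ 678 kN

γ = ρg = 790 × 9.81 / 1000 = 7.7499 kN/m³.
The centroid lies 3.2/2 = 1.6 m below the top edge, so the centroid depth is h_c = 3.7 + 1.6 = 5.3 m.
A = 5.16 × 3.2 = 16.512 m².
Resultant F = γ·h_c·A = 7.7499 × 5.3 × 16.512 = 678.222 kN.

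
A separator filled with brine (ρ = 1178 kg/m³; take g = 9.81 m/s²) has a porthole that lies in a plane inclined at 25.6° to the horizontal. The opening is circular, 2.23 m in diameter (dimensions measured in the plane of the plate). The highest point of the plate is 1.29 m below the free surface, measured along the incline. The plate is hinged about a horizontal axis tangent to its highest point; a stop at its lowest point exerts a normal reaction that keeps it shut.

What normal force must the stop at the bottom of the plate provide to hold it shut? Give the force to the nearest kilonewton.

P ≈ 26 kN

γ = ρg = 1178 × 9.81 / 1000 = 11.55618 kN/m³.
Let θ = 25.6° be the plate's angle to the horizontal; measure y along the incline from where the plane meets the free surface. Vertical depth h = y·sinθ with sinθ = 0.432086.
The centroid is at the centre, 1.115 m below the top of the plate, so y_c = 1.29 + 1.115 = 2.405 m and h_c = 2.405 × 0.432086 = 1.03917 m.
A = π(1.115)² = 3.90571 m².
Resultant F = γ·h_c·A = 11.55618 × 1.03917 × 3.90571 = 46.903 kN.
I_c = πr⁴/4 = π × 1.115⁴/4 = 1.21392 m⁴.
Centre of pressure: y_p = y_c + I_c/(y_c·A) = 2.405 + 1.21392/(2.405 × 3.90571) = 2.405 + 0.129233 = 2.53423 m along the plane.
The resultant acts 1.115 + 0.129233 = 1.24423 m (along the plate) below the hinge at the top edge, so the moment about the hinge is M = F × 1.24423 = 46.903 × 1.24423 = 58.3581 kN·m.
A normal force at the bottom, 2.23 m from the hinge, must supply this moment: P = 58.3581/2.23 = 26.1696 kN.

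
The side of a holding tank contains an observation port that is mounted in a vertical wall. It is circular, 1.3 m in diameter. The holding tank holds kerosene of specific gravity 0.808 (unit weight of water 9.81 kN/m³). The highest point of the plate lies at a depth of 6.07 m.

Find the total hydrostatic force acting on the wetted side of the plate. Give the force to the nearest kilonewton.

F ≈ 71 kN

γ = 0.808 × 9.81 = 7.92648 kN/m³.
The centroid is at the centre, 0.65 m below the top of the plate, so the centroid depth is h_c = 6.07 + 0.65 = 6.72 m.
A = π(0.65)² = 1.32732 m².
Resultant F = γ·h_c·A = 7.92648 × 6.72 × 1.32732 = 70.701 kN.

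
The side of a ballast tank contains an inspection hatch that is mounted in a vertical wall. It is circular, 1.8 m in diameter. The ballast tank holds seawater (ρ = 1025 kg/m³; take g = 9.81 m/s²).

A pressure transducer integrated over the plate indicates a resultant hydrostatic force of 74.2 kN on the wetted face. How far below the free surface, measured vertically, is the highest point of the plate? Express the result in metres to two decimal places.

γ = ρg = 1025 × 9.81 / 1000 = 10.05525 kN/m³.
A = π(0.9)² = 2.54469 m².
From F = γ·h_c·A, the centroid depth is h_c = 74.2/(10.05525 × 2.54469) = 2.89985 m.
The centroid is at the centre, 0.9 m below the top of the plate, so the highest point sits at h_top = 2.89985 − 0.9 = 1.99985 m below the surface.

d_top ≈ 2.00 m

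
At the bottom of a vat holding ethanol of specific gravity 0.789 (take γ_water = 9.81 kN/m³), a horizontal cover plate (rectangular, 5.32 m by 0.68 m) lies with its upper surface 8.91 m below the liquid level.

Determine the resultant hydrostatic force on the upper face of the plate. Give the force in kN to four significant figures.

F ≈ 249.5 kN

γ = 0.789 × 9.81 = 7.74009 kN/m³.
The plate is horizontal, so pressure is uniform at p = γ·h = 7.74009 × 8.91 = 68.9642 kN/m².
A = 5.32 × 0.68 = 3.6176 m².
F = p·A = 68.9642 × 3.6176 = 249.485 kN.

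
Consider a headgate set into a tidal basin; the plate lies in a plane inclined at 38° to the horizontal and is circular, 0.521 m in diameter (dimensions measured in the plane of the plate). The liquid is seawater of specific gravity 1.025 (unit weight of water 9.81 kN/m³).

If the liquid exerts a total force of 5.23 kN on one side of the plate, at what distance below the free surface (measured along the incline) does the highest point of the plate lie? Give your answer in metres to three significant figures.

γ = 1.025 × 9.81 = 10.05525 kN/m³.
A = π(0.2605)² = 0.213189 m².
From F = γ·h_c·A, the centroid depth is h_c = 5.23/(10.05525 × 0.213189) = 2.43974 m.
Let θ = 38° be the plate's angle to the horizontal; measure y along the incline from where the plane meets the free surface. Vertical depth h = y·sinθ with sinθ = 0.615661.
Along the incline, y_c = h_c/sinθ = 2.43974/0.615661 = 3.9628 m.
The centroid is at the centre, 0.2605 m below the top of the plate, so the highest point sits at y_top = 3.9628 − 0.2605 = 3.7023 m along the incline.

y_top ≈ 3.70 m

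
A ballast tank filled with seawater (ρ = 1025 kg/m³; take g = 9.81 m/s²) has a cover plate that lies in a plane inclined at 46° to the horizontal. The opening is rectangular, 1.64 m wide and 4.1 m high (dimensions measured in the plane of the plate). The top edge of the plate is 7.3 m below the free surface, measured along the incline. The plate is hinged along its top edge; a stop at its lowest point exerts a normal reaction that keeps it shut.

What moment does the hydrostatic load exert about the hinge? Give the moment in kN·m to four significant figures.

γ = ρg = 1025 × 9.81 / 1000 = 10.05525 kN/m³.
Let θ = 46° be the plate's angle to the horizontal; measure y along the incline from where the plane meets the free surface. Vertical depth h = y·sinθ with sinθ = 0.719340.
The centroid lies 4.1/2 = 2.05 m below the top edge, so y_c = 7.3 + 2.05 = 9.35 m and h_c = 9.35 × 0.719340 = 6.72583 m.
A = 1.64 × 4.1 = 6.724 m².
Resultant F = γ·h_c·A = 10.05525 × 6.72583 × 6.724 = 454.743 kN.
I_c = b·h³/12 = 1.64 × 4.1³/12 = 9.4192 m⁴.
Centre of pressure: y_p = y_c + I_c/(y_c·A) = 9.35 + 9.4192/(9.35 × 6.724) = 9.35 + 0.149822 = 9.49982 m along the plane.
The resultant acts 2.05 + 0.149822 = 2.19982 m (along the plate) below the hinge at the top edge, so the moment about the hinge is M = F × 2.19982 = 454.743 × 2.19982 = 1000.35 kN·m.

M ≈ 1000 kN·m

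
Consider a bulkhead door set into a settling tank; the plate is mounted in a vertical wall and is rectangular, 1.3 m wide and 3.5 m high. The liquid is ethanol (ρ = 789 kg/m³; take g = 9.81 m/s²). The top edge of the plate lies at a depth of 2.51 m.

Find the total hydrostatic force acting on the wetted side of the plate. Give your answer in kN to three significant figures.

F ≈ 150 kN

γ = ρg = 789 × 9.81 / 1000 = 7.74009 kN/m³.
The centroid lies 3.5/2 = 1.75 m below the top edge, so the centroid depth is h_c = 2.51 + 1.75 = 4.26 m.
A = 1.3 × 3.5 = 4.55 m².
Resultant F = γ·h_c·A = 7.74009 × 4.26 × 4.55 = 150.026 kN.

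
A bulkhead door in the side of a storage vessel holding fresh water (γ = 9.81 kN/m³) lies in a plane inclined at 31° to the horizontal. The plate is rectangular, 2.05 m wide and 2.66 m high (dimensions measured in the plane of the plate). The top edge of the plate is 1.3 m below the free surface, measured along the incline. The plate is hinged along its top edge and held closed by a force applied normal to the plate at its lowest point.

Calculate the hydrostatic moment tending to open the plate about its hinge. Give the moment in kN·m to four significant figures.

γ = 9.81 kN/m³.
Let θ = 31° be the plate's angle to the horizontal; measure y along the incline from where the plane meets the free surface. Vertical depth h = y·sinθ with sinθ = 0.515038.
The centroid lies 2.66/2 = 1.33 m below the top edge, so y_c = 1.3 + 1.33 = 2.63 m and h_c = 2.63 × 0.515038 = 1.35455 m.
A = 2.05 × 2.66 = 5.453 m².
Resultant F = γ·h_c·A = 9.81 × 1.35455 × 5.453 = 72.4602 kN.
I_c = b·h³/12 = 2.05 × 2.66³/12 = 3.21527 m⁴.
Centre of pressure: y_p = y_c + I_c/(y_c·A) = 2.63 + 3.21527/(2.63 × 5.453) = 2.63 + 0.224195 = 2.85419 m along the plane.
The resultant acts 1.33 + 0.224195 = 1.55419 m (along the plate) below the hinge at the top edge, so the moment about the hinge is M = F × 1.55419 = 72.4602 × 1.55419 = 112.617 kN·m.

M ≈ 112.6 kN·m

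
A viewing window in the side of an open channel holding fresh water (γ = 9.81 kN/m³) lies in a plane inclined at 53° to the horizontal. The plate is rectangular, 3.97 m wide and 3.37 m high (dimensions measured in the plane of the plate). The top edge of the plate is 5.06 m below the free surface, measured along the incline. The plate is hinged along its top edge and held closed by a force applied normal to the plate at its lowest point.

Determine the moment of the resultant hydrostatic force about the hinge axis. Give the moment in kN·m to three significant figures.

M ≈ 1290 kN·m

γ = 9.81 kN/m³.
Let θ = 53° be the plate's angle to the horizontal; measure y along the incline from where the plane meets the free surface. Vertical depth h = y·sinθ with sinθ = 0.798636.
The centroid lies 3.37/2 = 1.685 m below the top edge, so y_c = 5.06 + 1.685 = 6.745 m and h_c = 6.745 × 0.798636 = 5.3868 m.
A = 3.97 × 3.37 = 13.3789 m².
Resultant F = γ·h_c·A = 9.81 × 5.3868 × 13.3789 = 707.001 kN.
I_c = b·h³/12 = 3.97 × 3.37³/12 = 12.6619 m⁴.
Centre of pressure: y_p = y_c + I_c/(y_c·A) = 6.745 + 12.6619/(6.745 × 13.3789) = 6.745 + 0.140313 = 6.88531 m along the plane.
The resultant acts 1.685 + 0.140313 = 1.82531 m (along the plate) below the hinge at the top edge, so the moment about the hinge is M = F × 1.82531 = 707.001 × 1.82531 = 1290.5 kN·m.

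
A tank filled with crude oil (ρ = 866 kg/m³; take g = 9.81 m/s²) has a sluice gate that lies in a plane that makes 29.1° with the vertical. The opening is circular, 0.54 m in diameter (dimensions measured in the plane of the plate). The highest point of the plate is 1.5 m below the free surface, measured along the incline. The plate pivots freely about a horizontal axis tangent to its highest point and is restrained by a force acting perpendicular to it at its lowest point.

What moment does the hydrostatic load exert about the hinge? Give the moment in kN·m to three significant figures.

M ≈ 0.843 kN·m

γ = ρg = 866 × 9.81 / 1000 = 8.49546 kN/m³.
The plate makes 29.1° with the vertical, i.e. θ = 90° − 29.1° = 60.9° to the horizontal. Measuring y along the incline from the free-surface line, vertical depth h = y·sinθ with sinθ = 0.873772.
The centroid is at the centre, 0.27 m below the top of the plate, so y_c = 1.5 + 0.27 = 1.77 m and h_c = 1.77 × 0.873772 = 1.54658 m.
A = π(0.27)² = 0.229022 m².
Resultant F = γ·h_c·A = 8.49546 × 1.54658 × 0.229022 = 3.0091 kN.
I_c = πr⁴/4 = π × 0.27⁴/4 = 0.00417393 m⁴.
Centre of pressure: y_p = y_c + I_c/(y_c·A) = 1.77 + 0.00417393/(1.77 × 0.229022) = 1.77 + 0.0102966 = 1.7803 m along the plane.
The resultant acts 0.27 + 0.0102966 = 0.280297 m (along the plate) below the hinge at the top edge, so the moment about the hinge is M = F × 0.280297 = 3.0091 × 0.280297 = 0.843442 kN·m.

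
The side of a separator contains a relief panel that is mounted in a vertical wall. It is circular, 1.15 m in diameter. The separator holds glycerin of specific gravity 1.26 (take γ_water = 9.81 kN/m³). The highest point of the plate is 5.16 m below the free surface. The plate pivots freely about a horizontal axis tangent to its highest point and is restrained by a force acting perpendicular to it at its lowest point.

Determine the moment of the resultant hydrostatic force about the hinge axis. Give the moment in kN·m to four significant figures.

M ≈ 43.40 kN·m

γ = 1.26 × 9.81 = 12.3606 kN/m³.
The centroid is at the centre, 0.575 m below the top of the plate, so the centroid depth is h_c = 5.16 + 0.575 = 5.735 m.
A = π(0.575)² = 1.03869 m².
Resultant F = γ·h_c·A = 12.3606 × 5.735 × 1.03869 = 73.6307 kN.
I_c = πr⁴/4 = π × 0.575⁴/4 = 0.0858541 m⁴.
Centre of pressure: y_p = y_c + I_c/(y_c·A) = 5.735 + 0.0858541/(5.735 × 1.03869) = 5.735 + 0.0144126 = 5.74941 m along the plane.
The resultant acts 0.575 + 0.0144126 = 0.589413 m (along the plate) below the hinge at the top edge, so the moment about the hinge is M = F × 0.589413 = 73.6307 × 0.589413 = 43.3989 kN·m.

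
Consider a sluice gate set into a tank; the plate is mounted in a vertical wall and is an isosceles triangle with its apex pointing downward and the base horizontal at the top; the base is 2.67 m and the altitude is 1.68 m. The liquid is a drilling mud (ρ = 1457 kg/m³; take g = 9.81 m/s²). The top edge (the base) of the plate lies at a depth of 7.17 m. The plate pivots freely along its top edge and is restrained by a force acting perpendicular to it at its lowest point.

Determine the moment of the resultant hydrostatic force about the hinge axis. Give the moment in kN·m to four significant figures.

γ = ρg = 1457 × 9.81 / 1000 = 14.29317 kN/m³.
With the apex down, the centroid sits h/3 = 1.68/3 = 0.56 m below the base (the top edge), so the centroid depth is h_c = 7.17 + 0.56 = 7.73 m.
A = ½ × 2.67 × 1.68 = 2.2428 m².
Resultant F = γ·h_c·A = 14.29317 × 7.73 × 2.2428 = 247.798 kN.
I_c = b·h³/36 = 2.67 × 1.68³/36 = 0.351671 m⁴.
Centre of pressure: y_p = y_c + I_c/(y_c·A) = 7.73 + 0.351671/(7.73 × 2.2428) = 7.73 + 0.0202846 = 7.75028 m along the plane.
The resultant acts 0.56 + 0.0202846 = 0.580285 m (along the plate) below the hinge at the top edge, so the moment about the hinge is M = F × 0.580285 = 247.798 × 0.580285 = 143.793 kN·m.

M ≈ 143.8 kN·m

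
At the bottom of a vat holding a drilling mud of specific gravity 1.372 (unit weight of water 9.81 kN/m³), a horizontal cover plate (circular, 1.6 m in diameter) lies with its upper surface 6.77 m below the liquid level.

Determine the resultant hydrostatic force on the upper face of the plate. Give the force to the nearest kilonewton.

γ = 1.372 × 9.81 = 13.45932 kN/m³.
The plate is horizontal, so pressure is uniform at p = γ·h = 13.45932 × 6.77 = 91.1196 kN/m².
A = π(0.8)² = 2.01062 m².
F = p·A = 91.1196 × 2.01062 = 183.207 kN.

F ≈ 183 kN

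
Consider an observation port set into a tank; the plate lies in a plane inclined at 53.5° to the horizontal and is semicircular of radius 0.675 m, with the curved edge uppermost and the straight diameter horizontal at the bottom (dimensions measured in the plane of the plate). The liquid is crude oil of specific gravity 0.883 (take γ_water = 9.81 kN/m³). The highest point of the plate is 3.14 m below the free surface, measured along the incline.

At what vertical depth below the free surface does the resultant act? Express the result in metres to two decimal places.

h_p = 2.84 m

γ = 0.883 × 9.81 = 8.66223 kN/m³.
Let θ = 53.5° be the plate's angle to the horizontal; measure y along the incline from where the plane meets the free surface. Vertical depth h = y·sinθ with sinθ = 0.803857.
The centroid lies 4r/(3π) = 0.286479 m above the diameter, so r − 4r/(3π) = 0.675 − 0.286479 = 0.388521 m below the topmost point, so y_c = 3.14 + 0.388521 = 3.52852 m and h_c = 3.52852 × 0.803857 = 2.83643 m.
A = πr²/2 = π × 0.675²/2 = 0.715694 m².
Resultant F = γ·h_c·A = 8.66223 × 2.83643 × 0.715694 = 17.5845 kN.
I_c = (π/8 − 8/(9π))·r⁴ = 0.109757 × 0.675⁴ = 0.0227849 m⁴.
Centre of pressure: y_p = y_c + I_c/(y_c·A) = 3.52852 + 0.0227849/(3.52852 × 0.715694) = 3.52852 + 0.00902251 = 3.53754 m along the plane.
Vertically, h_p = y_p·sinθ = 3.53754 × 0.803857 = 2.84368 m.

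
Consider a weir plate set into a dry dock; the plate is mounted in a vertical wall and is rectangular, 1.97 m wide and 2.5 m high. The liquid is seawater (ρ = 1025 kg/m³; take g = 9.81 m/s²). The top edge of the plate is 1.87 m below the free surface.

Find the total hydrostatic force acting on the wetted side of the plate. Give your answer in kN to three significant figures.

F ≈ 155 kN

γ = ρg = 1025 × 9.81 / 1000 = 10.05525 kN/m³.
The centroid lies 2.5/2 = 1.25 m below the top edge, so the centroid depth is h_c = 1.87 + 1.25 = 3.12 m.
A = 1.97 × 2.5 = 4.925 m².
Resultant F = γ·h_c·A = 10.05525 × 3.12 × 4.925 = 154.509 kN.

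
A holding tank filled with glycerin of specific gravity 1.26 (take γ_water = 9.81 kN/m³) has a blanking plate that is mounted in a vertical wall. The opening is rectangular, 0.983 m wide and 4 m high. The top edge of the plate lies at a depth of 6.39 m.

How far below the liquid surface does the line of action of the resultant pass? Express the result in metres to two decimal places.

γ = 1.26 × 9.81 = 12.3606 kN/m³.
The centroid lies 4/2 = 2 m below the top edge, so the centroid depth is h_c = 6.39 + 2 = 8.39 m.
A = 0.983 × 4 = 3.932 m².
Resultant F = γ·h_c·A = 12.3606 × 8.39 × 3.932 = 407.77 kN.
I_c = b·h³/12 = 0.983 × 4³/12 = 5.24267 m⁴.
Centre of pressure: y_p = y_c + I_c/(y_c·A) = 8.39 + 5.24267/(8.39 × 3.932) = 8.39 + 0.158919 = 8.54892 m along the plane.

h_p = 8.55 m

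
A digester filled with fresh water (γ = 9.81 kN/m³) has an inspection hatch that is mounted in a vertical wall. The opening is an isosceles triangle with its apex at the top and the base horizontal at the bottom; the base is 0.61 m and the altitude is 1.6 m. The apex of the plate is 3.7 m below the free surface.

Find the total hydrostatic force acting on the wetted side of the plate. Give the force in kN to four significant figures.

γ = 9.81 kN/m³.
With the apex up, the centroid sits 2h/3 = 2 × 1.6/3 = 1.06667 m below the apex, so the centroid depth is h_c = 3.7 + 1.06667 = 4.76667 m.
A = ½ × 0.61 × 1.6 = 0.488 m².
Resultant F = γ·h_c·A = 9.81 × 4.76667 × 0.488 = 22.8194 kN.

F ≈ 22.82 kN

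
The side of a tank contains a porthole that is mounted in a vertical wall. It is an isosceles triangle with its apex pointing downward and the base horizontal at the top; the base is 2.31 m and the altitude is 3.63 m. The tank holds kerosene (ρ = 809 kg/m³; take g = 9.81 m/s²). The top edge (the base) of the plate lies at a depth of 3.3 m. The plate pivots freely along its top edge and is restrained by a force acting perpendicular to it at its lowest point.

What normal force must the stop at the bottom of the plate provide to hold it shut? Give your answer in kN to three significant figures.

P ≈ 56.7 kN

γ = ρg = 809 × 9.81 / 1000 = 7.93629 kN/m³.
With the apex down, the centroid sits h/3 = 3.63/3 = 1.21 m below the base (the top edge), so the centroid depth is h_c = 3.3 + 1.21 = 4.51 m.
A = ½ × 2.31 × 3.63 = 4.19265 m².
Resultant F = γ·h_c·A = 7.93629 × 4.51 × 4.19265 = 150.066 kN.
I_c = b·h³/36 = 2.31 × 3.63³/36 = 3.06923 m⁴.
Centre of pressure: y_p = y_c + I_c/(y_c·A) = 4.51 + 3.06923/(4.51 × 4.19265) = 4.51 + 0.162317 = 4.67232 m along the plane.
The resultant acts 1.21 + 0.162317 = 1.37232 m (along the plate) below the hinge at the top edge, so the moment about the hinge is M = F × 1.37232 = 150.066 × 1.37232 = 205.939 kN·m.
A normal force at the bottom, 3.63 m from the hinge, must supply this moment: P = 205.939/3.63 = 56.7325 kN.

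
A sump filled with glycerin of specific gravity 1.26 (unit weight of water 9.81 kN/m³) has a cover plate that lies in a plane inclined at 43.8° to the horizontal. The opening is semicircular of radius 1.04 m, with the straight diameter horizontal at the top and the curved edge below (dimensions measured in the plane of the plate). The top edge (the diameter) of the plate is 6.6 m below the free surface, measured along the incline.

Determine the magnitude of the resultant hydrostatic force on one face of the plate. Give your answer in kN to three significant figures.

γ = 1.26 × 9.81 = 12.3606 kN/m³.
Let θ = 43.8° be the plate's angle to the horizontal; measure y along the incline from where the plane meets the free surface. Vertical depth h = y·sinθ with sinθ = 0.692143.
The centroid of a semicircle lies 4r/(3π) = 0.44139 m from the diameter, here below the top edge, so y_c = 6.6 + 0.44139 = 7.04139 m and h_c = 7.04139 × 0.692143 = 4.87365 m.
A = πr²/2 = π × 1.04²/2 = 1.69897 m².
Resultant F = γ·h_c·A = 12.3606 × 4.87365 × 1.69897 = 102.348 kN.

F ≈ 102 kN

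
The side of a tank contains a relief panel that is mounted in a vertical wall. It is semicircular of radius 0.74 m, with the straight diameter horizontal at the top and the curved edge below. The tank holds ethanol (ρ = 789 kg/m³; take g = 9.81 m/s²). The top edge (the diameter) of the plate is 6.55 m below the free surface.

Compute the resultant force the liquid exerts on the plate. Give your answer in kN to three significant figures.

F ≈ 45.7 kN

γ = ρg = 789 × 9.81 / 1000 = 7.74009 kN/m³.
The centroid of a semicircle lies 4r/(3π) = 0.314066 m from the diameter, here below the top edge, so the centroid depth is h_c = 6.55 + 0.314066 = 6.86407 m.
A = πr²/2 = π × 0.74²/2 = 0.860168 m².
Resultant F = γ·h_c·A = 7.74009 × 6.86407 × 0.860168 = 45.6995 kN.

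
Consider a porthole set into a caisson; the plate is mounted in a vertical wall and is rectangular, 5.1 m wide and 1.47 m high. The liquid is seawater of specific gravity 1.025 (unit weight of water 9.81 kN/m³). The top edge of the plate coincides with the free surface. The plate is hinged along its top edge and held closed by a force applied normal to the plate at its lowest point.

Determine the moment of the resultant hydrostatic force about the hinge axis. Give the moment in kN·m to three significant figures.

M ≈ 54.3 kN·m

γ = 1.025 × 9.81 = 10.05525 kN/m³.
The centroid lies 1.47/2 = 0.735 m below the top edge, so the centroid depth is h_c = 0.735 m.
A = 5.1 × 1.47 = 7.497 m².
Resultant F = γ·h_c·A = 10.05525 × 0.735 × 7.497 = 55.4074 kN.
I_c = b·h³/12 = 5.1 × 1.47³/12 = 1.35002 m⁴.
Centre of pressure: y_p = y_c + I_c/(y_c·A) = 0.735 + 1.35002/(0.735 × 7.497) = 0.735 + 0.245 = 0.98 m along the plane.
The resultant acts 0.735 + 0.245 = 0.98 m (along the plate) below the hinge at the top edge, so the moment about the hinge is M = F × 0.98 = 55.4074 × 0.98 = 54.2993 kN·m.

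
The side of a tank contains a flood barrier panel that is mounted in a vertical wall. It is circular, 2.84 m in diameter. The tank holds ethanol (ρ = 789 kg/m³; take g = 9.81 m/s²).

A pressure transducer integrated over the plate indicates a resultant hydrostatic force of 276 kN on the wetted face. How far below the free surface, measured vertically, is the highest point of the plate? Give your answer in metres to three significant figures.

γ = ρg = 789 × 9.81 / 1000 = 7.74009 kN/m³.
A = π(1.42)² = 6.33471 m².
From F = γ·h_c·A, the centroid depth is h_c = 276/(7.74009 × 6.33471) = 5.62907 m.
The centroid is at the centre, 1.42 m below the top of the plate, so the highest point sits at h_top = 5.62907 − 1.42 = 4.20907 m below the surface.

d_top ≈ 4.21 m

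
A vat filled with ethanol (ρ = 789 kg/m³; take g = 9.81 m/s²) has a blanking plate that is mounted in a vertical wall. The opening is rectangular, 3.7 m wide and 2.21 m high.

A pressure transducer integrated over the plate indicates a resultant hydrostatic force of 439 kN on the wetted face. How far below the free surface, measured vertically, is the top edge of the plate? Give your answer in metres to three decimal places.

γ = ρg = 789 × 9.81 / 1000 = 7.74009 kN/m³.
A = 3.7 × 2.21 = 8.177 m².
From F = γ·h_c·A, the centroid depth is h_c = 439/(7.74009 × 8.177) = 6.93625 m.
The centroid lies 2.21/2 = 1.105 m below the top edge, so the top edge sits at h_top = 6.93625 − 1.105 = 5.83125 m below the surface.

d_top ≈ 5.831 m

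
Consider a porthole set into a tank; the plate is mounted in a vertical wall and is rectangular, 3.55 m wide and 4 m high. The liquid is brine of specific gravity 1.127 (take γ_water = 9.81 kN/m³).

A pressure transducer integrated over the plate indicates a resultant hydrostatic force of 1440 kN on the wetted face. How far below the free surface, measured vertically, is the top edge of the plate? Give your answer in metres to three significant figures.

d_top ≈ 7.17 m

γ = 1.127 × 9.81 = 11.05587 kN/m³.
A = 3.55 × 4 = 14.2 m².
From F = γ·h_c·A, the centroid depth is h_c = 1440/(11.05587 × 14.2) = 9.17236 m.
The centroid lies 4/2 = 2 m below the top edge, so the top edge sits at h_top = 9.17236 − 2 = 7.17236 m below the surface.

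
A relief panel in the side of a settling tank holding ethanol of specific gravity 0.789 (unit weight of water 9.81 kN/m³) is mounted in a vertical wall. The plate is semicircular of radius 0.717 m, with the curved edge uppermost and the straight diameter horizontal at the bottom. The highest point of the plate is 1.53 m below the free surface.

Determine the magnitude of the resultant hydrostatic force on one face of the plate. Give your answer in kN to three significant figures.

γ = 0.789 × 9.81 = 7.74009 kN/m³.
The centroid lies 4r/(3π) = 0.304304 m above the diameter, so r − 4r/(3π) = 0.717 − 0.304304 = 0.412696 m below the topmost point, so the centroid depth is h_c = 1.53 + 0.412696 = 1.9427 m.
A = πr²/2 = π × 0.717²/2 = 0.807529 m².
Resultant F = γ·h_c·A = 7.74009 × 1.9427 × 0.807529 = 12.1425 kN.

F ≈ 12.1 kN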